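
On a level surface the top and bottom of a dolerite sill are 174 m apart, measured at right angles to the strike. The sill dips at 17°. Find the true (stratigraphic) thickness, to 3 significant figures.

True thickness t = w · sin(dip) = 174 × sin 17°
t = 174 × 0.2924 = 50.873 m

50.9 m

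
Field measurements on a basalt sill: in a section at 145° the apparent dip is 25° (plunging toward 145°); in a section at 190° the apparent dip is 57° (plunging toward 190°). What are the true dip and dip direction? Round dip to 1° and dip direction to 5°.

Represent each trace as a vector plunging at its apparent dip toward its trend (east-north-up frame): v₁ = (0.520, -0.742, -0.423), v₂ = (-0.095, -0.536, -0.839).
Cross product v₁ × v₂ gives the pole to the plane: n ∝ (-0.396, -0.476, 0.349).
True dip = arccos(n_z / |n|) = arccos(0.4911) = 60.6°.
Dip direction = atan2(-0.396, -0.476) = 220° (azimuth of n's horizontal projection).

true dip 61°, dip direction 220°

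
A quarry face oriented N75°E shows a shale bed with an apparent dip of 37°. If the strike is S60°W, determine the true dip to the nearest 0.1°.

The section is 15° from the strike.
tan δ = tan α / sin β = tan 37° / sin 15° = 0.7536 / 0.2588 = 2.9115
true dip = arctan 2.9115 = 71.04°

71.0°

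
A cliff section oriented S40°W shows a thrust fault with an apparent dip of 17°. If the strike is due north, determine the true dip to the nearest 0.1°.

β = acute angle between strike due north and section S40°W = 40°.
tan(true dip) = tan 17° / sin 40° = 0.4756
true dip = arctan 0.4756 = 25.44°

25.4°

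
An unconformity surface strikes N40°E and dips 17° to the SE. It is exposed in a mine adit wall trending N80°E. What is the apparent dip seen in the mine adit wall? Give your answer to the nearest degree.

11°

Angle between strike (N40°E) and section (N80°E): β = 40°.
tan α = tan 17° × sin 40° = 0.3057 × 0.6428 = 0.1965
α = arctan(0.1965) = 11.12°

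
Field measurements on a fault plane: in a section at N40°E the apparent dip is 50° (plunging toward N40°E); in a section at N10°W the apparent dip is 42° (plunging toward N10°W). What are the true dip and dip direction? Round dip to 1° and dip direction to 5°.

Represent each trace as a vector plunging at its apparent dip toward its trend (east-north-up frame): v₁ = (0.413, 0.492, -0.766), v₂ = (-0.129, 0.732, -0.669).
The plane normal is n = v₁ × v₂ ∝ (0.231, 0.375, 0.366).
tan δ = √(n_x²+n_y²)/n_z = 0.441/0.366, so δ = 50.3°.
The horizontal component of n points toward azimuth atan2(n_x, n_y) = 32°, the dip direction.

true dip 50°, dip direction 030°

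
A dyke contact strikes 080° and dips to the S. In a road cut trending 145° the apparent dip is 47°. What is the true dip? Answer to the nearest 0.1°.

49.8°

β = acute angle between strike 080° and section 145° = 65°.
tan(true dip) = tan 47° / sin 65° = 1.1832
true dip = arctan 1.1832 = 49.80°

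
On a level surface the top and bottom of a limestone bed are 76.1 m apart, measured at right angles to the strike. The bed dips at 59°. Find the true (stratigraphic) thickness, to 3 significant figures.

True thickness t = w · sin(dip) = 76.1 × sin 59°
t = 76.1 × 0.8572 = 65.230 m

65.2 m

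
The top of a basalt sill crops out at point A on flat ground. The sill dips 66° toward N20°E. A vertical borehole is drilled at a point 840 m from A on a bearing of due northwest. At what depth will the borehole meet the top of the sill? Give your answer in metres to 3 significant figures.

The hole lies 65° from the dip direction, so the down-dip offset is 840 × cos 65° = 355.00 m.
Depth = down-dip offset × tan(dip) = 355.00 × tan 66° = 355.00 × 2.2460
Depth = 797.34 m

797 m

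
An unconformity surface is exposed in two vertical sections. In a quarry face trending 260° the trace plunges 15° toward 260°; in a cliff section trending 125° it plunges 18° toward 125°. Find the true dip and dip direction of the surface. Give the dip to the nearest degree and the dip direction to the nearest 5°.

The two traces are lines in the plane: v₁ = (sin 260°·cos 15°, cos 260°·cos 15°, −sin 15°), v₂ = (sin 125°·cos 18°, cos 125°·cos 18°, −sin 18°).
Cross product v₁ × v₂ gives the pole to the plane: n ∝ (-0.089, -0.496, 0.650).
Dip δ = arctan(|n_h|/n_z) = arctan(0.504/0.650) = 37.8°.
Dip direction = azimuth of (n_x, n_y) = atan2(-0.089, -0.496) = 190°.

true dip 38°, dip direction 190°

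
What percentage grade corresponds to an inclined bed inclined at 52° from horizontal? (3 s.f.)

grade % = 100 × tan 52° = 100 × 1.2799

128%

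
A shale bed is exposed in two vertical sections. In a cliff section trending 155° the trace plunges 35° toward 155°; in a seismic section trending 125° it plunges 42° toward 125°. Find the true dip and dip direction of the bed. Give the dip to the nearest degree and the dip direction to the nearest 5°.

true dip 42°, dip direction 115°

Each apparent-dip line lies in the plane. As unit vectors (x east, y north, z up), v₁ plunges 35°→155° and v₂ plunges 42°→125°.
Cross product v₁ × v₂ gives the pole to the plane: n ∝ (0.252, -0.118, 0.304).
tan δ = √(n_x²+n_y²)/n_z = 0.278/0.304, so δ = 42.4°.
Dip direction = atan2(0.252, -0.118) = 115° (azimuth of n's horizontal projection).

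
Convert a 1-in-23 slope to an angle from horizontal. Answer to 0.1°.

2.5°

tan θ = 1/23 = 0.0435
θ = arctan(0.0435) = 2.49°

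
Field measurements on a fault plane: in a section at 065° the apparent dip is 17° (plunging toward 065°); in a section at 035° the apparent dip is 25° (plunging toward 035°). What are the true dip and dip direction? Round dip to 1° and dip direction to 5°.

The two traces are lines in the plane: v₁ = (sin 65°·cos 17°, cos 65°·cos 17°, −sin 17°), v₂ = (sin 35°·cos 25°, cos 35°·cos 25°, −sin 25°).
n = v₁ × v₂ = (0.046, 0.214, 0.433) (taken with n_z > 0).
tan δ = √(n_x²+n_y²)/n_z = 0.219/0.433, so δ = 26.8°.
Dip direction = azimuth of (n_x, n_y) = atan2(0.046, 0.214) = 12°.

true dip 27°, dip direction 010°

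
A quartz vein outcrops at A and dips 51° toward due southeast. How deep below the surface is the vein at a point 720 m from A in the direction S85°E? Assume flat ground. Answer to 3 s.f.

The hole lies 40° from the dip direction, so the down-dip offset is 720 × cos 40° = 551.55 m.
Depth = down-dip offset × tan(dip) = 551.55 × tan 51° = 551.55 × 1.2349
Depth = 681.11 m

681 m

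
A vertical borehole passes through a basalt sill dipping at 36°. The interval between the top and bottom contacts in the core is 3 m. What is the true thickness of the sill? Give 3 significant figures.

True thickness t = h · cos(dip) = 3 × cos 36°
t = 3 × 0.8090 = 2.427 m

2.43 m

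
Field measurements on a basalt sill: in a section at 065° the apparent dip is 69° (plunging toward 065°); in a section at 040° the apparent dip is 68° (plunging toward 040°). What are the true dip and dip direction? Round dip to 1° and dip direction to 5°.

true dip 69°, dip direction 060°

The two traces are lines in the plane: v₁ = (sin 65°·cos 69°, cos 65°·cos 69°, −sin 69°), v₂ = (sin 40°·cos 68°, cos 40°·cos 68°, −sin 68°).
The plane normal is n = v₁ × v₂ ∝ (0.127, 0.076, 0.057).
True dip = arccos(n_z / |n|) = arccos(0.3567) = 69.1°.
Dip direction = azimuth of (n_x, n_y) = atan2(0.127, 0.076) = 59°.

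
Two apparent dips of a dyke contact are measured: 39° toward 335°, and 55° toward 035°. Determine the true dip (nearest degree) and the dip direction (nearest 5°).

true dip 55°, dip direction 030°

Represent each trace as a vector plunging at its apparent dip toward its trend (east-north-up frame): v₁ = (-0.328, 0.704, -0.629), v₂ = (0.329, 0.470, -0.819).
The plane normal is n = v₁ × v₂ ∝ (0.281, 0.476, 0.386).
True dip = arccos(n_z / |n|) = arccos(0.5724) = 55.1°.
Dip direction = atan2(0.281, 0.476) = 31° (azimuth of n's horizontal projection).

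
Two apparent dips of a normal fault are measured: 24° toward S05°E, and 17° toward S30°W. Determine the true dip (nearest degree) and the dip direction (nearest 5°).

true dip 25°, dip direction 160°

Each apparent-dip line lies in the plane. As unit vectors (x east, y north, z up), v₁ plunges 24°→S05°E and v₂ plunges 17°→S30°W.
The plane normal is n = v₁ × v₂ ∝ (0.071, -0.218, 0.501).
True dip = arccos(n_z / |n|) = arccos(0.9095) = 24.6°.
Dip direction = azimuth of (n_x, n_y) = atan2(0.071, -0.218) = 162°.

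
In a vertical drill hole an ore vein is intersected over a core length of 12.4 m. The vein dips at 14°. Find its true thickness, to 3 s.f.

12.0 m

True thickness t = h · cos(dip) = 12.4 × cos 14°
t = 12.4 × 0.9703 = 12.032 m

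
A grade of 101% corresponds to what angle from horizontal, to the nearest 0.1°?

45.3°

tan θ = 101/100 = 1.0100
θ = arctan(1.0100) = 45.29°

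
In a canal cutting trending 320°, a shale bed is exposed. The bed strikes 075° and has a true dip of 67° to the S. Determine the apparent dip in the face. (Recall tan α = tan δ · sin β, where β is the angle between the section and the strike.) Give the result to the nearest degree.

The section lies 65° from the strike.
tan(apparent dip) = tan 67° · sin 65° = 2.1351
α = arctan(2.1351) = 64.90°

65°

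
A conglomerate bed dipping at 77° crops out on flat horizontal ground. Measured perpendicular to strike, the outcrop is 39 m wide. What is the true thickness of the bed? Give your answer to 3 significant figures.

True thickness t = w · sin(dip) = 39 × sin 77°
t = 39 × 0.9744 = 38.000 m

38.0 m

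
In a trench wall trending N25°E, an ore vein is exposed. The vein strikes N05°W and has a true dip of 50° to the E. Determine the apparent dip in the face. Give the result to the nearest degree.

31°

The strike is N05°W and the section trends N25°E; the acute angle between them is β = 30°.
tan α = tan 50° × sin 30° = 1.1918 × 0.5000 = 0.5959
α = arctan(0.5959) = 30.79°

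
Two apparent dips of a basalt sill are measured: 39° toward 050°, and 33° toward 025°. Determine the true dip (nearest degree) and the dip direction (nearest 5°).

true dip 40°, dip direction 065°

Represent each trace as a vector plunging at its apparent dip toward its trend (east-north-up frame): v₁ = (0.595, 0.500, -0.629), v₂ = (0.354, 0.760, -0.545).
Cross product v₁ × v₂ gives the pole to the plane: n ∝ (0.206, 0.101, 0.275).
tan δ = √(n_x²+n_y²)/n_z = 0.230/0.275, so δ = 39.8°.
Dip direction = atan2(0.206, 0.101) = 64° (azimuth of n's horizontal projection).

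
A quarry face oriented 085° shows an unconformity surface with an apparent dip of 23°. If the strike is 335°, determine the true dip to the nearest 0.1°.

24.3°

β = acute angle between strike 335° and section 085° = 70°.
tan δ = tan α / sin β = tan 23° / sin 70° = 0.4245 / 0.9397 = 0.4517
true dip = arctan 0.4517 = 24.31°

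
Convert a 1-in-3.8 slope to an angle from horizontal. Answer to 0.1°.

14.7°

tan θ = 1/3.8 = 0.2632
θ = arctan(0.2632) = 14.74°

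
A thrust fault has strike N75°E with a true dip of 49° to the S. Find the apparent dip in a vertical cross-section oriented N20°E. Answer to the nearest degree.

Angle between strike (N75°E) and section (N20°E): β = 55°.
tan α = tan 49° × sin 55° = 1.1504 × 0.8192 = 0.9423
apparent dip = arctan 0.9423 = 43.30°

43°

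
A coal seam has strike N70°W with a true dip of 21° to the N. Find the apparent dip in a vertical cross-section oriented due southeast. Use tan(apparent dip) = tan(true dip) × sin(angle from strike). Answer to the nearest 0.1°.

The strike is N70°W and the section trends due southeast; the acute angle between them is β = 25°.
tan α = tan 21° × sin 25° = 0.3839 × 0.4226 = 0.1622
apparent dip = arctan 0.1622 = 9.21°

9.2°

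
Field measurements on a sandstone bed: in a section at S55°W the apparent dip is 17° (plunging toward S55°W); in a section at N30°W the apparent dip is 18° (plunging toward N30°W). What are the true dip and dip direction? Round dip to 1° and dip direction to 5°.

Each apparent-dip line lies in the plane. As unit vectors (x east, y north, z up), v₁ plunges 17°→S55°W and v₂ plunges 18°→N30°W.
The plane normal is n = v₁ × v₂ ∝ (-0.410, 0.103, 0.906).
Dip δ = arctan(|n_h|/n_z) = arctan(0.423/0.906) = 25.0°.
Dip direction = azimuth of (n_x, n_y) = atan2(-0.410, 0.103) = 284°.

true dip 25°, dip direction 285°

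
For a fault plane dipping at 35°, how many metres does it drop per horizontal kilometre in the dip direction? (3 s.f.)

drop per km = 1000 × tan 35° = 1000 × 0.7002

700 m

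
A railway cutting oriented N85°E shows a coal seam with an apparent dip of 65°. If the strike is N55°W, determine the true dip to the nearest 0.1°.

The section is 40° from the strike.
tan δ = tan α / sin β = tan 65° / sin 40° = 2.1445 / 0.6428 = 3.3363
true dip = arctan 3.3363 = 73.31°

73.3°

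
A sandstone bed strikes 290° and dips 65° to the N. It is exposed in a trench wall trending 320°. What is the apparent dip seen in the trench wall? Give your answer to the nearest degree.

47°

The section lies 30° from the strike.
tan α = tan 65° × sin 30° = 2.1445 × 0.5000 = 1.0723
α = arctan(1.0723) = 47.00°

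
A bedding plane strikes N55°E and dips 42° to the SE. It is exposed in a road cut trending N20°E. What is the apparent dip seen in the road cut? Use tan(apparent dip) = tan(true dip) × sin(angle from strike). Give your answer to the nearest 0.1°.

Angle between strike (N55°E) and section (N20°E): β = 35°.
tan(apparent dip) = tan 42° · sin 35° = 0.5165
apparent dip = arctan 0.5165 = 27.31°

27.3°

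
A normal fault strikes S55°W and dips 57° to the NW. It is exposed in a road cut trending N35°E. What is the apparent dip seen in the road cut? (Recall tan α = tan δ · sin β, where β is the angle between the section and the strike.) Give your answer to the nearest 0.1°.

27.8°

The section lies 20° from the strike.
tan(apparent dip) = tan 57° · sin 20° = 0.5267
apparent dip = arctan 0.5267 = 27.77°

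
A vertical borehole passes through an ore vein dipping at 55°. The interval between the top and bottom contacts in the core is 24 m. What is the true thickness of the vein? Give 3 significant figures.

True thickness t = h · cos(dip) = 24 × cos 55°
t = 24 × 0.5736 = 13.766 m

13.8 m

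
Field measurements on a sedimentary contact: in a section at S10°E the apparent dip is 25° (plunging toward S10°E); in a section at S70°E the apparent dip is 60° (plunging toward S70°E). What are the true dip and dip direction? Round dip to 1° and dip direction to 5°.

Represent each trace as a vector plunging at its apparent dip toward its trend (east-north-up frame): v₁ = (0.157, -0.893, -0.423), v₂ = (0.470, -0.171, -0.866).
Cross product v₁ × v₂ gives the pole to the plane: n ∝ (0.701, -0.062, 0.392).
tan δ = √(n_x²+n_y²)/n_z = 0.703/0.392, so δ = 60.8°.
The horizontal component of n points toward azimuth atan2(n_x, n_y) = 95°, the dip direction.

true dip 61°, dip direction 095°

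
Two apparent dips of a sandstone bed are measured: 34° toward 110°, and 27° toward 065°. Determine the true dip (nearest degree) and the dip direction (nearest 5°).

true dip 34°, dip direction 105°

Represent each trace as a vector plunging at its apparent dip toward its trend (east-north-up frame): v₁ = (0.779, -0.284, -0.559), v₂ = (0.808, 0.377, -0.454).
n = v₁ × v₂ = (0.339, -0.098, 0.522) (taken with n_z > 0).
tan δ = √(n_x²+n_y²)/n_z = 0.353/0.522, so δ = 34.1°.
Dip direction = azimuth of (n_x, n_y) = atan2(0.339, -0.098) = 106°.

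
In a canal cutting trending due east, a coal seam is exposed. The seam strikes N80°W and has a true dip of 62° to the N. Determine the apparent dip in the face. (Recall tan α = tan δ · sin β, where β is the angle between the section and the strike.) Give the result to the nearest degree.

18°

The strike is N80°W and the section trends due east; the acute angle between them is β = 10°.
tan(apparent dip) = tan 62° · sin 10° = 0.3266
apparent dip = arctan 0.3266 = 18.09°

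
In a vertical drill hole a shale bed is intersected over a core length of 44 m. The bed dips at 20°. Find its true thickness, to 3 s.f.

41.3 m

True thickness t = h · cos(dip) = 44 × cos 20°
t = 44 × 0.9397 = 41.346 m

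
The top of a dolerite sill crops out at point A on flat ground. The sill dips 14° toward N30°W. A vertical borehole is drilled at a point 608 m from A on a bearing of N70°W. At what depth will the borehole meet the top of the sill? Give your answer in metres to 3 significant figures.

116 m

The hole lies 40° from the dip direction, so the down-dip offset is 608 × cos 40° = 465.76 m.
Depth = down-dip offset × tan(dip) = 465.76 × tan 14° = 465.76 × 0.2493
Depth = 116.13 m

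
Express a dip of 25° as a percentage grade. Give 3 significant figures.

grade % = 100 × tan 25° = 100 × 0.4663

46.6%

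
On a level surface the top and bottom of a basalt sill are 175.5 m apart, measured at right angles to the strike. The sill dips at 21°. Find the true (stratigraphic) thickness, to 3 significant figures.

62.9 m

True thickness t = w · sin(dip) = 175.5 × sin 21°
t = 175.5 × 0.3584 = 62.894 m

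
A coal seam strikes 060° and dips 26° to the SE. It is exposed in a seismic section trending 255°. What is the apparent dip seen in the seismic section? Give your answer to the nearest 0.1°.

7.2°

Angle between strike (060°) and section (255°): β = 15°.
tan α = tan 26° × sin 15° = 0.4877 × 0.2588 = 0.1262
α = arctan(0.1262) = 7.19°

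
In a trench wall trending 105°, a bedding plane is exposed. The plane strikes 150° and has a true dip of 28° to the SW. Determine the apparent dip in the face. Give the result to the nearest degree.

The strike is 150° and the section trends 105°; the acute angle between them is β = 45°.
tan(apparent dip) = tan 28° · sin 45° = 0.3760
apparent dip = arctan 0.3760 = 20.61°

21°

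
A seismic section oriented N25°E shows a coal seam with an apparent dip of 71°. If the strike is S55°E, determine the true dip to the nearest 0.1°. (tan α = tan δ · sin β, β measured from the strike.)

β = acute angle between strike S55°E and section N25°E = 80°.
tan δ = tan α / sin β = tan 71° / sin 80° = 2.9042 / 0.9848 = 2.9490
true dip = arctan 2.9490 = 71.27°

71.3°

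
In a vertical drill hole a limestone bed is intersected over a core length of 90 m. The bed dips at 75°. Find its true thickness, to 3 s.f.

True thickness t = h · cos(dip) = 90 × cos 75°
t = 90 × 0.2588 = 23.294 m

23.3 m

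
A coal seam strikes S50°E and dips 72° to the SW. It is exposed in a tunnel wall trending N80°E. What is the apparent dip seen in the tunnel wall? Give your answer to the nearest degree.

67°

Angle between strike (S50°E) and section (N80°E): β = 50°.
tan α = tan 72° × sin 50° = 3.0777 × 0.7660 = 2.3576
apparent dip = arctan 2.3576 = 67.02°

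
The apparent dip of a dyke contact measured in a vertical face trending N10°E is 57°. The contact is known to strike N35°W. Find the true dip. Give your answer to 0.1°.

65.3°

β = acute angle between strike N35°W and section N10°E = 45°.
tan(true dip) = tan 57° / sin 45° = 2.1777
true dip = arctan 2.1777 = 65.34°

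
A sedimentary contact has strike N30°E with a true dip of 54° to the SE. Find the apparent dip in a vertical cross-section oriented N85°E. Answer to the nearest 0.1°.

Angle between strike (N30°E) and section (N85°E): β = 55°.
tan α = tan 54° × sin 55° = 1.3764 × 0.8192 = 1.1275
α = arctan(1.1275) = 48.43°

48.4°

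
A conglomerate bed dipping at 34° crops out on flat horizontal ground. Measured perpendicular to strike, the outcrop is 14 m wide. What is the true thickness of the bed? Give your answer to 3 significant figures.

True thickness t = w · sin(dip) = 14 × sin 34°
t = 14 × 0.5592 = 7.829 m

7.83 m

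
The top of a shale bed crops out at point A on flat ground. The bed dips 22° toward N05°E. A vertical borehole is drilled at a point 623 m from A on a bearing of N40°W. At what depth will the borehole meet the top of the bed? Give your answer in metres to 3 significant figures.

The hole lies 45° from the dip direction, so the down-dip offset is 623 × cos 45° = 440.53 m.
Depth = down-dip offset × tan(dip) = 440.53 × tan 22° = 440.53 × 0.4040
Depth = 177.98 m

178 m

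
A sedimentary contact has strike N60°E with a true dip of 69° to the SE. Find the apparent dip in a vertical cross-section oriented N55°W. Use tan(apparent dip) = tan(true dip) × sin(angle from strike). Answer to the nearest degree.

67°

The strike is N60°E and the section trends N55°W; the acute angle between them is β = 65°.
tan(apparent dip) = tan 69° · sin 65° = 2.3610
apparent dip = arctan 2.3610 = 67.05°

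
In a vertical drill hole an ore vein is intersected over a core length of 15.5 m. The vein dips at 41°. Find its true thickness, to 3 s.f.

11.7 m

True thickness t = h · cos(dip) = 15.5 × cos 41°
t = 15.5 × 0.7547 = 11.698 m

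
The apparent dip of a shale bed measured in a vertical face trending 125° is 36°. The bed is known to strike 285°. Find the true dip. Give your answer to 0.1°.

64.8°

The section is 20° from the strike.
tan(true dip) = tan 36° / sin 20° = 2.1243
true dip = arctan 2.1243 = 64.79°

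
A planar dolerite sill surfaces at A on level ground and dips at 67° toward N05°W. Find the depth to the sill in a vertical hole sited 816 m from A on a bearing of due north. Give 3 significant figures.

1920 m

The hole lies 5° from the dip direction, so the down-dip offset is 816 × cos 5° = 812.89 m.
Depth = down-dip offset × tan(dip) = 812.89 × tan 67° = 812.89 × 2.3559
Depth = 1915.06 m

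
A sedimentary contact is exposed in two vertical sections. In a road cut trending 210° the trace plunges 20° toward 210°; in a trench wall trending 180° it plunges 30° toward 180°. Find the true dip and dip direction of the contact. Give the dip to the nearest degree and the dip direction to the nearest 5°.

The two traces are lines in the plane: v₁ = (sin 210°·cos 20°, cos 210°·cos 20°, −sin 20°), v₂ = (sin 180°·cos 30°, cos 180°·cos 30°, −sin 30°).
The plane normal is n = v₁ × v₂ ∝ (0.111, -0.235, 0.407).
True dip = arccos(n_z / |n|) = arccos(0.8429) = 32.5°.
The horizontal component of n points toward azimuth atan2(n_x, n_y) = 155°, the dip direction.

true dip 33°, dip direction 155°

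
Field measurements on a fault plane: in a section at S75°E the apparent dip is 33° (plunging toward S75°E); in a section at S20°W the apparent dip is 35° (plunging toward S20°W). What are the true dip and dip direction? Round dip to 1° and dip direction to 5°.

true dip 45°, dip direction 155°

Represent each trace as a vector plunging at its apparent dip toward its trend (east-north-up frame): v₁ = (0.810, -0.217, -0.545), v₂ = (-0.280, -0.770, -0.574).
n = v₁ × v₂ = (0.295, -0.617, 0.684) (taken with n_z > 0).
Dip δ = arctan(|n_h|/n_z) = arctan(0.684/0.684) = 45.0°.
The horizontal component of n points toward azimuth atan2(n_x, n_y) = 154°, the dip direction.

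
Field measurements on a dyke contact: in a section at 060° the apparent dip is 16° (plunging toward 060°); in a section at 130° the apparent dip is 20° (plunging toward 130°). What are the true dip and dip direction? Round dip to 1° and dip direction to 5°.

true dip 22°, dip direction 105°

Represent each trace as a vector plunging at its apparent dip toward its trend (east-north-up frame): v₁ = (0.832, 0.481, -0.276), v₂ = (0.720, -0.604, -0.342).
Cross product v₁ × v₂ gives the pole to the plane: n ∝ (0.331, -0.086, 0.849).
tan δ = √(n_x²+n_y²)/n_z = 0.342/0.849, so δ = 21.9°.
The horizontal component of n points toward azimuth atan2(n_x, n_y) = 105°, the dip direction.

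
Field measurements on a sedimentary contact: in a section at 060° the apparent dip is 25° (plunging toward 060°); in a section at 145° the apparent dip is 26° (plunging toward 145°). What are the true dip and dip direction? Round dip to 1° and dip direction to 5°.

Represent each trace as a vector plunging at its apparent dip toward its trend (east-north-up frame): v₁ = (0.785, 0.453, -0.423), v₂ = (0.516, -0.736, -0.438).
The plane normal is n = v₁ × v₂ ∝ (0.510, -0.126, 0.811).
True dip = arccos(n_z / |n|) = arccos(0.8395) = 32.9°.
The horizontal component of n points toward azimuth atan2(n_x, n_y) = 104°, the dip direction.

true dip 33°, dip direction 105°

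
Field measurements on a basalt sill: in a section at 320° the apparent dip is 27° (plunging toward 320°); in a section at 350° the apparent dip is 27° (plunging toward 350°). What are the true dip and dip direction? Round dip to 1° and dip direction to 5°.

Each apparent-dip line lies in the plane. As unit vectors (x east, y north, z up), v₁ plunges 27°→320° and v₂ plunges 27°→350°.
Cross product v₁ × v₂ gives the pole to the plane: n ∝ (-0.088, 0.190, 0.397).
tan δ = √(n_x²+n_y²)/n_z = 0.209/0.397, so δ = 27.8°.
The horizontal component of n points toward azimuth atan2(n_x, n_y) = 335°, the dip direction.

true dip 28°, dip direction 335°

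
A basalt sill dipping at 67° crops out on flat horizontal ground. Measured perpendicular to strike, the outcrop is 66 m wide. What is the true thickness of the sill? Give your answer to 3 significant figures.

True thickness t = w · sin(dip) = 66 × sin 67°
t = 66 × 0.9205 = 60.753 m

60.8 m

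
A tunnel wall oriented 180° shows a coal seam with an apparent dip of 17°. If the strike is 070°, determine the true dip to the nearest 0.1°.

The section is 70° from the strike.
tan(true dip) = tan 17° / sin 70° = 0.3254
δ = arctan(0.3254) = 18.02°

18.0°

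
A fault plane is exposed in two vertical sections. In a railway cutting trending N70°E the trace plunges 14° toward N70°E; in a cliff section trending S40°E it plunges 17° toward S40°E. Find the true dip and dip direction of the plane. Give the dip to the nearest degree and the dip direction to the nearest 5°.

The two traces are lines in the plane: v₁ = (sin 70°·cos 14°, cos 70°·cos 14°, −sin 14°), v₂ = (sin 140°·cos 17°, cos 140°·cos 17°, −sin 17°).
The plane normal is n = v₁ × v₂ ∝ (0.274, -0.118, 0.872).
True dip = arccos(n_z / |n|) = arccos(0.9461) = 18.9°.
The horizontal component of n points toward azimuth atan2(n_x, n_y) = 113°, the dip direction.

true dip 19°, dip direction 115°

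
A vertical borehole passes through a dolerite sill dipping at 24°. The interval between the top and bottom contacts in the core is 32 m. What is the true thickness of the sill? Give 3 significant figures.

True thickness t = h · cos(dip) = 32 × cos 24°
t = 32 × 0.9135 = 29.233 m

29.2 m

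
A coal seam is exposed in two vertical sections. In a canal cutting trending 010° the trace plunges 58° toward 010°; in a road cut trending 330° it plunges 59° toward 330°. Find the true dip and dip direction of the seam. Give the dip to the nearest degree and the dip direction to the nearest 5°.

Represent each trace as a vector plunging at its apparent dip toward its trend (east-north-up frame): v₁ = (0.092, 0.522, -0.848), v₂ = (-0.258, 0.446, -0.857).
Cross product v₁ × v₂ gives the pole to the plane: n ∝ (-0.069, 0.297, 0.175).
Dip δ = arctan(|n_h|/n_z) = arctan(0.305/0.175) = 60.1°.
The horizontal component of n points toward azimuth atan2(n_x, n_y) = 347°, the dip direction.

true dip 60°, dip direction 345°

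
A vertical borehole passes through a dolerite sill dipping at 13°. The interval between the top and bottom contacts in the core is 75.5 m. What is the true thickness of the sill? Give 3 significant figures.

True thickness t = h · cos(dip) = 75.5 × cos 13°
t = 75.5 × 0.9744 = 73.565 m

73.6 m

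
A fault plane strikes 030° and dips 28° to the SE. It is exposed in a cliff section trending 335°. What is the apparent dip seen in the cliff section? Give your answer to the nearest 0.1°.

23.5°

The strike is 030° and the section trends 335°; the acute angle between them is β = 55°.
tan(apparent dip) = tan 28° · sin 55° = 0.4356
α = arctan(0.4356) = 23.54°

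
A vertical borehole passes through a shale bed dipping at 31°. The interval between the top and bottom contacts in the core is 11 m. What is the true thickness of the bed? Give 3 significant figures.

True thickness t = h · cos(dip) = 11 × cos 31°
t = 11 × 0.8572 = 9.429 m

9.43 m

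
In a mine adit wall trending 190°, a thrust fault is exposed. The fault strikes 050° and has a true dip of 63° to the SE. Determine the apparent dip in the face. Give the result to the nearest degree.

The strike is 050° and the section trends 190°; the acute angle between them is β = 40°.
tan α = tan 63° × sin 40° = 1.9626 × 0.6428 = 1.2615
apparent dip = arctan 1.2615 = 51.60°

52°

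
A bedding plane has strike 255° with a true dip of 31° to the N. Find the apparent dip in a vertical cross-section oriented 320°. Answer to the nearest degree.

The section lies 65° from the strike.
tan(apparent dip) = tan 31° · sin 65° = 0.5446
apparent dip = arctan 0.5446 = 28.57°

29°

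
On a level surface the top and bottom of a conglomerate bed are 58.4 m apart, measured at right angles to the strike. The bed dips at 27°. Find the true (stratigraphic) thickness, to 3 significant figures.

True thickness t = w · sin(dip) = 58.4 × sin 27°
t = 58.4 × 0.4540 = 26.513 m

26.5 m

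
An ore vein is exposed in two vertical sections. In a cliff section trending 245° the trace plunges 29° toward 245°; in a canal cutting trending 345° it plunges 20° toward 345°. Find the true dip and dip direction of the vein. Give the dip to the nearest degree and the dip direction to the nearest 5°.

true dip 36°, dip direction 285°

Each apparent-dip line lies in the plane. As unit vectors (x east, y north, z up), v₁ plunges 29°→245° and v₂ plunges 20°→345°.
The plane normal is n = v₁ × v₂ ∝ (-0.566, 0.153, 0.809).
tan δ = √(n_x²+n_y²)/n_z = 0.587/0.809, so δ = 35.9°.
Dip direction = azimuth of (n_x, n_y) = atan2(-0.566, 0.153) = 285°.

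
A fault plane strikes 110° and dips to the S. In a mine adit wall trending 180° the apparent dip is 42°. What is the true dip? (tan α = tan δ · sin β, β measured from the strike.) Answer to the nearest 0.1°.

β = acute angle between strike 110° and section 180° = 70°.
tan δ = tan α / sin β = tan 42° / sin 70° = 0.9004 / 0.9397 = 0.9582
true dip = arctan 0.9582 = 43.78°

43.8°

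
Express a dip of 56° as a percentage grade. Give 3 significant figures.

148%

grade % = 100 × tan 56° = 100 × 1.4826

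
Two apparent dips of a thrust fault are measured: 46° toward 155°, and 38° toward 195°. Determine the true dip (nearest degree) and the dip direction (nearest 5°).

The two traces are lines in the plane: v₁ = (sin 155°·cos 46°, cos 155°·cos 46°, −sin 46°), v₂ = (sin 195°·cos 38°, cos 195°·cos 38°, −sin 38°).
Cross product v₁ × v₂ gives the pole to the plane: n ∝ (0.160, -0.327, 0.352).
tan δ = √(n_x²+n_y²)/n_z = 0.364/0.352, so δ = 46.0°.
Dip direction = atan2(0.160, -0.327) = 154° (azimuth of n's horizontal projection).

true dip 46°, dip direction 155°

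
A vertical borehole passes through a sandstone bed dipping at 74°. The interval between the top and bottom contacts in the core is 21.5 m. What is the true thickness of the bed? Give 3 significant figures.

True thickness t = h · cos(dip) = 21.5 × cos 74°
t = 21.5 × 0.2756 = 5.926 m

5.93 m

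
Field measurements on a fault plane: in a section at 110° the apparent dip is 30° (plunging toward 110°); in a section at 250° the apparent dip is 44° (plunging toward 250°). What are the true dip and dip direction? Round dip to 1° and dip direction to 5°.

true dip 66°, dip direction 185°

The two traces are lines in the plane: v₁ = (sin 110°·cos 30°, cos 110°·cos 30°, −sin 30°), v₂ = (sin 250°·cos 44°, cos 250°·cos 44°, −sin 44°).
The plane normal is n = v₁ × v₂ ∝ (-0.083, -0.903, 0.400).
True dip = arccos(n_z / |n|) = arccos(0.4039) = 66.2°.
The horizontal component of n points toward azimuth atan2(n_x, n_y) = 185°, the dip direction.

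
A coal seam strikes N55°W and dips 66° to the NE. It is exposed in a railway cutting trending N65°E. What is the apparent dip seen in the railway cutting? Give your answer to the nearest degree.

63°

The strike is N55°W and the section trends N65°E; the acute angle between them is β = 60°.
tan α = tan 66° × sin 60° = 2.2460 × 0.8660 = 1.9451
α = arctan(1.9451) = 62.79°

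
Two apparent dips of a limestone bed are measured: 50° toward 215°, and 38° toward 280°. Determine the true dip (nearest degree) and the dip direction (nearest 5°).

true dip 51°, dip direction 230°

Each apparent-dip line lies in the plane. As unit vectors (x east, y north, z up), v₁ plunges 50°→215° and v₂ plunges 38°→280°.
Cross product v₁ × v₂ gives the pole to the plane: n ∝ (-0.429, -0.367, 0.459).
Dip δ = arctan(|n_h|/n_z) = arctan(0.565/0.459) = 50.9°.
Dip direction = azimuth of (n_x, n_y) = atan2(-0.429, -0.367) = 229°.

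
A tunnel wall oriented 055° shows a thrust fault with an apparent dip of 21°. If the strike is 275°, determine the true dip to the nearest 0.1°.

30.8°

The section is 40° from the strike.
tan(true dip) = tan 21° / sin 40° = 0.5972
true dip = arctan 0.5972 = 30.85°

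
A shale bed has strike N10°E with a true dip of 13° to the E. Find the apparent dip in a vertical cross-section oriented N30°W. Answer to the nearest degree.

Angle between strike (N10°E) and section (N30°W): β = 40°.
tan α = tan 13° × sin 40° = 0.2309 × 0.6428 = 0.1484
apparent dip = arctan 0.1484 = 8.44°

8°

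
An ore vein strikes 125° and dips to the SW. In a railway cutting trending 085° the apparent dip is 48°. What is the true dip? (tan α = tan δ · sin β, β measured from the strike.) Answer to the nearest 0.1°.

β = acute angle between strike 125° and section 085° = 40°.
tan δ = tan α / sin β = tan 48° / sin 40° = 1.1106 / 0.6428 = 1.7278
true dip = arctan 1.7278 = 59.94°

59.9°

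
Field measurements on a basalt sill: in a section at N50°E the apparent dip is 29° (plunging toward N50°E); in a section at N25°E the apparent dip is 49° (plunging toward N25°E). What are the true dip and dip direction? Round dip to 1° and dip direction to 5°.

Each apparent-dip line lies in the plane. As unit vectors (x east, y north, z up), v₁ plunges 29°→N50°E and v₂ plunges 49°→N25°E.
The plane normal is n = v₁ × v₂ ∝ (-0.136, 0.371, 0.242).
True dip = arccos(n_z / |n|) = arccos(0.5228) = 58.5°.
Dip direction = azimuth of (n_x, n_y) = atan2(-0.136, 0.371) = 340°.

true dip 58°, dip direction 340°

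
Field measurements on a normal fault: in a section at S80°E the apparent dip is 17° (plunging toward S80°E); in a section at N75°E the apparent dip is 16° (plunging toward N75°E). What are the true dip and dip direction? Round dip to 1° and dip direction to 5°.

true dip 17°, dip direction 095°

Represent each trace as a vector plunging at its apparent dip toward its trend (east-north-up frame): v₁ = (0.942, -0.166, -0.292), v₂ = (0.929, 0.249, -0.276).
The plane normal is n = v₁ × v₂ ∝ (0.119, -0.012, 0.388).
tan δ = √(n_x²+n_y²)/n_z = 0.119/0.388, so δ = 17.0°.
The horizontal component of n points toward azimuth atan2(n_x, n_y) = 96°, the dip direction.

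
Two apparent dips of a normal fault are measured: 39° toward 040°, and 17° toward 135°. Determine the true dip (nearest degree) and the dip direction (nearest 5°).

true dip 42°, dip direction 065°

Each apparent-dip line lies in the plane. As unit vectors (x east, y north, z up), v₁ plunges 39°→040° and v₂ plunges 17°→135°.
The plane normal is n = v₁ × v₂ ∝ (0.600, 0.280, 0.740).
True dip = arccos(n_z / |n|) = arccos(0.7457) = 41.8°.
Dip direction = azimuth of (n_x, n_y) = atan2(0.600, 0.280) = 65°.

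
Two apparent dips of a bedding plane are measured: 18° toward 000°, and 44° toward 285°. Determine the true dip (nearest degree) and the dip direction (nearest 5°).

true dip 44°, dip direction 290°

Represent each trace as a vector plunging at its apparent dip toward its trend (east-north-up frame): v₁ = (0.000, 0.951, -0.309), v₂ = (-0.695, 0.186, -0.695).
The plane normal is n = v₁ × v₂ ∝ (-0.603, 0.215, 0.661).
Dip δ = arctan(|n_h|/n_z) = arctan(0.640/0.661) = 44.1°.
The horizontal component of n points toward azimuth atan2(n_x, n_y) = 290°, the dip direction.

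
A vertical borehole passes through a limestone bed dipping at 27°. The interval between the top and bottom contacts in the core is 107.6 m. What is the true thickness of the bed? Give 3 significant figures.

95.9 m

True thickness t = h · cos(dip) = 107.6 × cos 27°
t = 107.6 × 0.8910 = 95.872 m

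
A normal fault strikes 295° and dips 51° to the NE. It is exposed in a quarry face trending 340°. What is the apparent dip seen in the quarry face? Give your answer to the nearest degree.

41°

Angle between strike (295°) and section (340°): β = 45°.
tan α = tan 51° × sin 45° = 1.2349 × 0.7071 = 0.8732
α = arctan(0.8732) = 41.13°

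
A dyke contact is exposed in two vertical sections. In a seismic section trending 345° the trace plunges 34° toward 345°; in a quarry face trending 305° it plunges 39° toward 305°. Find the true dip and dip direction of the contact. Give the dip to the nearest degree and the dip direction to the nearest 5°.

Each apparent-dip line lies in the plane. As unit vectors (x east, y north, z up), v₁ plunges 34°→345° and v₂ plunges 39°→305°.
Cross product v₁ × v₂ gives the pole to the plane: n ∝ (-0.255, 0.221, 0.414).
tan δ = √(n_x²+n_y²)/n_z = 0.337/0.414, so δ = 39.2°.
The horizontal component of n points toward azimuth atan2(n_x, n_y) = 311°, the dip direction.

true dip 39°, dip direction 310°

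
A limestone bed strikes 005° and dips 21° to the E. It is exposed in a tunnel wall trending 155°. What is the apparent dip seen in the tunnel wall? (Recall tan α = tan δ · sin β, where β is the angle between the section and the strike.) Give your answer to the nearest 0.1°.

10.9°

Angle between strike (005°) and section (155°): β = 30°.
tan α = tan 21° × sin 30° = 0.3839 × 0.5000 = 0.1919
α = arctan(0.1919) = 10.86°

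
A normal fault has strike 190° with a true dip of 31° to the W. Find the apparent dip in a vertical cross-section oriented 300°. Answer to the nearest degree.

Angle between strike (190°) and section (300°): β = 70°.
tan α = tan 31° × sin 70° = 0.6009 × 0.9397 = 0.5646
α = arctan(0.5646) = 29.45°

29°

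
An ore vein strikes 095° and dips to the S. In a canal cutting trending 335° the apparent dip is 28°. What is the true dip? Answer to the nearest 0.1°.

The section is 60° from the strike.
tan(true dip) = tan 28° / sin 60° = 0.6140
δ = arctan(0.6140) = 31.55°

31.5°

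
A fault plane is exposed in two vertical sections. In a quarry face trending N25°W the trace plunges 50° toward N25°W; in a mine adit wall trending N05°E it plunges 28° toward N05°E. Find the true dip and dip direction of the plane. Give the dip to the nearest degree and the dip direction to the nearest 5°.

true dip 57°, dip direction 295°

The two traces are lines in the plane: v₁ = (sin 335°·cos 50°, cos 335°·cos 50°, −sin 50°), v₂ = (sin 5°·cos 28°, cos 5°·cos 28°, −sin 28°).
Cross product v₁ × v₂ gives the pole to the plane: n ∝ (-0.400, 0.186, 0.284).
Dip δ = arctan(|n_h|/n_z) = arctan(0.442/0.284) = 57.3°.
Dip direction = azimuth of (n_x, n_y) = atan2(-0.400, 0.186) = 295°.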